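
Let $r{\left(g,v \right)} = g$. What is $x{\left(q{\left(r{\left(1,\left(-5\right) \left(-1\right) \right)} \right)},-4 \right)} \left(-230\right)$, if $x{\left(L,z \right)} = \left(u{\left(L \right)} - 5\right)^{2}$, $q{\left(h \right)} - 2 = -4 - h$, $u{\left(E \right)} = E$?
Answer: $-14720$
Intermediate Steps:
$q{\left(h \right)} = -2 - h$ ($q{\left(h \right)} = 2 - \left(4 + h\right) = -2 - h$)
$x{\left(L,z \right)} = \left(-5 + L\right)^{2}$ ($x{\left(L,z \right)} = \left(L - 5\right)^{2} = \left(-5 + L\right)^{2}$)
$x{\left(q{\left(r{\left(1,\left(-5\right) \left(-1\right) \right)} \right)},-4 \right)} \left(-230\right) = \left(-5 - 3\right)^{2} \left(-230\right) = \left(-8\right)^{2} \left(-230\right) = 64 \left(-230\right) = -14720$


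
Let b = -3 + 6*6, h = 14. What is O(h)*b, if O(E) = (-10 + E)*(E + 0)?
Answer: 1848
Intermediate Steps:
O(E) = E*(-10 + E) (O(E) = (-10 + E)*E = E*(-10 + E))
b = 33 (b = -3 + 36 = 33)
O(h)*b = (14*(-10 + 14))*33 = (14*4)*33 = 56*33 = 1848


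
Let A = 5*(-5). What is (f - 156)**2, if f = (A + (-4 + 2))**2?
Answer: 328329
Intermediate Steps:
A = -25
f = 729 (f = (-25 + (-4 + 2))**2 = (-25 - 2)**2 = (-27)**2 = 729)
(f - 156)**2 = (729 - 156)**2 = 573**2 = 328329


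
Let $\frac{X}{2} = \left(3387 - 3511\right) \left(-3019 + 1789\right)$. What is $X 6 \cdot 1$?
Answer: $1830240$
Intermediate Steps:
$X = 305040$ ($X = 2 \left(3387 - 3511\right) \left(-3019 + 1789\right) = 2 \left(\left(-124\right) \left(-1230\right)\right) = 2 \cdot 152520 = 305040$)
$X 6 \cdot 1 = 305040 \cdot 6 \cdot 1 = 305040 \cdot 6 = 1830240$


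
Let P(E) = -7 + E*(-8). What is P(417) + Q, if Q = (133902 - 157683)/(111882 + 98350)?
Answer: -702829357/210232 ≈ -3343.1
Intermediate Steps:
P(E) = -7 - 8*E
Q = -23781/210232 ≈ -0.11312
P(417) + Q = (-7 - 8*417) - 23781/210232 = (-7 - 3336) - 23781/210232 = -3343 - 23781/210232 = -702829357/210232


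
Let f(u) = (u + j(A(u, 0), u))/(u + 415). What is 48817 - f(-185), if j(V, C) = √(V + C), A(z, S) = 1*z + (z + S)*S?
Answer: 2245619/46 - I*√370/230 ≈ 48818.0 - 0.083632*I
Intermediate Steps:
A(z, S) = z + S*(S + z) (A(z, S) = z + (S + z)*S = z + S*(S + z))
j(V, C) = √(C + V)
f(u) = (u + √2*√u)/(415 + u) (f(u) = (u + √(u + (u + 0² + 0*u)))/(u + 415) = (u + √(u + (u + 0 + 0)))/(415 + u) = (u + √(u + u))/(415 + u) = (u + √(2*u))/(415 + u) = (u + √2*√u)/(415 + u))
48817 - f(-185) = 48817 - (-185 + √2*√(-185))/(415 - 185) = 48817 - (-185 + √2*(I*√185))/230 = 48817 - (-185 + I*√370)/230 = 48817 - (-37/46 + I*√370/230) = 48817 + (37/46 - I*√370/230) = 2245619/46 - I*√370/230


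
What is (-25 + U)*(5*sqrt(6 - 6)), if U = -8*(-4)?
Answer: 0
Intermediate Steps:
U = 32
(-25 + U)*(5*sqrt(6 - 6)) = (-25 + 32)*(5*sqrt(6 - 6)) = 7*(5*sqrt(0)) = 7*(5*0) = 7*0 = 0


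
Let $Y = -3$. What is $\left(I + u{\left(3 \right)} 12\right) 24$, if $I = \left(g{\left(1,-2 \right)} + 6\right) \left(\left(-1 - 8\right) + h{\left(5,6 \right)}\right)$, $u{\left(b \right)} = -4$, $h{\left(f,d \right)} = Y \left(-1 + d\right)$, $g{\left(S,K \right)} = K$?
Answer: $-3456$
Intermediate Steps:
$h{\left(f,d \right)} = 3 - 3 d$ ($h{\left(f,d \right)} = - 3 \left(-1 + d\right) = 3 - 3 d$)
$I = -96$ ($I = \left(-2 + 6\right) \left(\left(-1 - 8\right) + \left(3 - 18\right)\right) = 4 \left(\left(-1 - 8\right) + \left(3 - 18\right)\right) = 4 \left(-9 - 15\right) = 4 \left(-24\right) = -96$)
$\left(I + u{\left(3 \right)} 12\right) 24 = \left(-96 - 48\right) 24 = \left(-144\right) 24 = -3456$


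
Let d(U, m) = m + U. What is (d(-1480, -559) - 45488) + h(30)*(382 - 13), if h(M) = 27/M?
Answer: -471949/10 ≈ -47195.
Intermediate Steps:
d(U, m) = U + m
(d(-1480, -559) - 45488) + h(30)*(382 - 13) = ((-1480 - 559) - 45488) + (27/30)*(382 - 13) = (-2039 - 45488) + (27*(1/30))*369 = -47527 + (9/10)*369 = -47527 + 3321/10 = -471949/10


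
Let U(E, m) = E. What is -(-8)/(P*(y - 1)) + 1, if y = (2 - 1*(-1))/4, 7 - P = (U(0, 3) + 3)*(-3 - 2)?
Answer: -5/11 ≈ -0.45455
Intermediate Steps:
P = 22 (P = 7 - (0 + 3)*(-3 - 2) = 7 - 3*(-5) = 7 - 1*(-15) = 7 + 15 = 22)
y = 3/4 (y = (2 + 1)*(1/4) = 3*(1/4) = 3/4 ≈ 0.75000)
-(-8)/(P*(y - 1)) + 1 = -(-8)/(22*(3/4 - 1)) + 1 = -(-8)/(22*(-1/4)) + 1 = -(-8)/(-11/2) + 1 = -(-8)*(-2)/11 + 1 = -2*8/11 + 1 = -16/11 + 1 = -5/11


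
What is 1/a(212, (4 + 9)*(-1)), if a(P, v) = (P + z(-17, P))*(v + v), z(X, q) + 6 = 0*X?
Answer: -1/5356 ≈ -0.00018671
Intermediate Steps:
z(X, q) = -6 (z(X, q) = -6 + 0*X = -6 + 0 = -6)
a(P, v) = 2*v*(-6 + P) (a(P, v) = (P - 6)*(v + v) = (-6 + P)*(2*v) = 2*v*(-6 + P))
1/a(212, (4 + 9)*(-1)) = 1/(2*((4 + 9)*(-1))*(-6 + 212)) = 1/(2*(13*(-1))*206) = 1/(2*(-13)*206) = 1/(-5356) = -1/5356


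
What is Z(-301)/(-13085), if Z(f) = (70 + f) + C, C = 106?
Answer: 25/2617 ≈ 0.0095529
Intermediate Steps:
Z(f) = 176 + f (Z(f) = (70 + f) + 106 = 176 + f)
Z(-301)/(-13085) = (176 - 301)/(-13085) = -125*(-1/13085) = 25/2617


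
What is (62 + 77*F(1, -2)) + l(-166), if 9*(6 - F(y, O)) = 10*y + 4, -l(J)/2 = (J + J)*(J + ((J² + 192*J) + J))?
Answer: -27772810/9 ≈ -3.0859e+6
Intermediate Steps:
l(J) = -4*J*(J² + 194*J) (l(J) = -2*(J + J)*(J + ((J² + 192*J) + J)) = -2*2*J*(J + (J² + 193*J)) = -2*2*J*(J² + 194*J) = -4*J*(J² + 194*J))
F(y, O) = 50/9 - 10*y/9 (F(y, O) = 6 - (10*y + 4)/9 = 6 - (4 + 10*y)/9 = 6 + (-4/9 - 10*y/9) = 50/9 - 10*y/9)
(62 + 77*F(1, -2)) + l(-166) = (62 + 77*(50/9 - 10/9*1)) + 4*(-166)²*(-194 - 1*(-166)) = (62 + 77*(50/9 - 10/9)) + 4*27556*(-194 + 166) = (62 + 77*(40/9)) + 4*27556*(-28) = (62 + 3080/9) - 3086272 = 3638/9 - 3086272 = -27772810/9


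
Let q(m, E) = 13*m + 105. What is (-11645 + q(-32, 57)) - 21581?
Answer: -33537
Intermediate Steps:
q(m, E) = 105 + 13*m
(-11645 + q(-32, 57)) - 21581 = (-11645 + (105 + 13*(-32))) - 21581 = (-11645 + (105 - 416)) - 21581 = (-11645 - 311) - 21581 = -11956 - 21581 = -33537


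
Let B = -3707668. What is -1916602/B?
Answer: 958301/1853834 ≈ 0.51693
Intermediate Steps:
-1916602/B = -1916602/(-3707668) = -1916602*(-1/3707668) = 958301/1853834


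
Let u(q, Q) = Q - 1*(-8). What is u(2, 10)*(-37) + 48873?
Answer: 48207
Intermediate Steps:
u(q, Q) = 8 + Q (u(q, Q) = Q + 8 = 8 + Q)
u(2, 10)*(-37) + 48873 = (8 + 10)*(-37) + 48873 = 18*(-37) + 48873 = -666 + 48873 = 48207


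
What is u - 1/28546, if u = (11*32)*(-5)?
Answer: -50240961/28546 ≈ -1760.0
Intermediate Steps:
u = -1760 (u = 352*(-5) = -1760)
u - 1/28546 = -1760 - 1/28546 = -50240961/28546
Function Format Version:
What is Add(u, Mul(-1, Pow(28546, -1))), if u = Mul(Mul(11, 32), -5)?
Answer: Rational(-50240961, 28546) ≈ -1760.0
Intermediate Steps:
u = -1760 (u = Mul(352, -5) = -1760)
Add(u, Mul(-1, Pow(28546, -1))) = Add(-1760, Mul(-1, Pow(28546, -1))) = Add(-1760, Mul(-1, Rational(1, 28546))) = Add(-1760, Rational(-1, 28546)) = Rational(-50240961, 28546)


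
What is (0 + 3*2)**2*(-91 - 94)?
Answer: -6660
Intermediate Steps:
(0 + 3*2)**2*(-91 - 94) = (0 + 6)**2*(-185) = 6**2*(-185) = 36*(-185) = -6660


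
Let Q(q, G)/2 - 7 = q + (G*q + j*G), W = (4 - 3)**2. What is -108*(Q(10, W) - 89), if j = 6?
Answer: 2484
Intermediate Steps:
W = 1 (W = 1**2 = 1)
Q(q, G) = 14 + 2*q + 12*G + 2*G*q (Q(q, G) = 14 + 2*(q + (G*q + 6*G)) = 14 + 2*(q + (6*G + G*q)) = 14 + 2*(q + 6*G + G*q) = 14 + (2*q + 12*G + 2*G*q) = 14 + 2*q + 12*G + 2*G*q)
-108*(Q(10, W) - 89) = -108*((14 + 2*10 + 12*1 + 2*1*10) - 89) = -108*((14 + 20 + 12 + 20) - 89) = -108*(66 - 89) = -108*(-23) = 2484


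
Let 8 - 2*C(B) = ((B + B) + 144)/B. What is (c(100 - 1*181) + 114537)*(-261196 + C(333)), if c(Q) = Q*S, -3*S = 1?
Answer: -1107163566036/37 ≈ -2.9923e+10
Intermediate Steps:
S = -⅓ (S = -⅓*1 = -⅓ ≈ -0.33333)
c(Q) = -Q/3 (c(Q) = Q*(-⅓) = -Q/3)
C(B) = 4 - (144 + 2*B)/(2*B) (C(B) = 4 - ((B + B) + 144)/(2*B) = 4 - (2*B + 144)/(2*B) = 4 - (144 + 2*B)/(2*B))
(c(100 - 1*181) + 114537)*(-261196 + C(333)) = (-(100 - 1*181)/3 + 114537)*(-261196 + (3 - 72/333)) = (-(100 - 181)/3 + 114537)*(-261196 + (3 - 72*1/333)) = (-⅓*(-81) + 114537)*(-261196 + (3 - 8/37)) = (27 + 114537)*(-261196 + 103/37) = 114564*(-9664149/37) = -1107163566036/37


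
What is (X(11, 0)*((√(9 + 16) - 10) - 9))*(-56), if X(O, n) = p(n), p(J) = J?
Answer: 0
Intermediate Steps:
X(O, n) = n
(X(11, 0)*((√(9 + 16) - 10) - 9))*(-56) = (0*((√(9 + 16) - 10) - 9))*(-56) = (0*((√25 - 10) - 9))*(-56) = (0*((5 - 10) - 9))*(-56) = (0*(-5 - 9))*(-56) = (0*(-14))*(-56) = 0*(-56) = 0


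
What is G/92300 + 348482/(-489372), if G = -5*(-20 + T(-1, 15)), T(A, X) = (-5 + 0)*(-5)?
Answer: -24751633/34745412 ≈ -0.71237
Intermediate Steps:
T(A, X) = 25 (T(A, X) = -5*(-5) = 25)
G = -25 (G = -5*(-20 + 25) = -5*5 = -25)
G/92300 + 348482/(-489372) = -25/92300 + 348482/(-489372) = -25*1/92300 + 348482*(-1/489372) = -1/3692 - 174241/244686 = -24751633/34745412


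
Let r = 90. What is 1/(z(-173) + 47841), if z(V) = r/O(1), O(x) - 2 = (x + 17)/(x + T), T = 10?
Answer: 4/191463 ≈ 2.0892e-5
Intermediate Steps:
O(x) = 2 + (17 + x)/(10 + x) (O(x) = 2 + (x + 17)/(x + 10) = 2 + (17 + x)/(10 + x))
z(V) = 99/4 (z(V) = 90/(((37 + 3*1)/(10 + 1))) = 90/(((37 + 3)/11)) = 90/(((1/11)*40)) = 90/(40/11) = 90*(11/40) = 99/4)
1/(z(-173) + 47841) = 1/(99/4 + 47841) = 1/(191463/4) = 4/191463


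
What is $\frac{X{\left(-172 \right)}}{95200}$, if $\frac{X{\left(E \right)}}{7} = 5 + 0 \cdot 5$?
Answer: $\frac{1}{2720} \approx 0.00036765$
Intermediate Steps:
$X{\left(E \right)} = 35$ ($X{\left(E \right)} = 7 \left(5 + 0 \cdot 5\right) = 7 \left(5 + 0\right) = 7 \cdot 5 = 35$)
$\frac{X{\left(-172 \right)}}{95200} = \frac{35}{95200} = 35 \cdot \frac{1}{95200} = \frac{1}{2720}$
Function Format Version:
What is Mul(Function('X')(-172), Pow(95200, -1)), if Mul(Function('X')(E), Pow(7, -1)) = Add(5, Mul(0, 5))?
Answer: Rational(1, 2720) ≈ 0.00036765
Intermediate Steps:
Function('X')(E) = 35 (Function('X')(E) = Mul(7, Add(5, Mul(0, 5))) = Mul(7, Add(5, 0)) = Mul(7, 5) = 35)
Mul(Function('X')(-172), Pow(95200, -1)) = Mul(35, Pow(95200, -1)) = Mul(35, Rational(1, 95200)) = Rational(1, 2720)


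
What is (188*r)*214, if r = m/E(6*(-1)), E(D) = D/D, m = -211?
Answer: -8488952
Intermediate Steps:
E(D) = 1
r = -211 (r = -211/1 = -211*1 = -211)
(188*r)*214 = (188*(-211))*214 = -39668*214 = -8488952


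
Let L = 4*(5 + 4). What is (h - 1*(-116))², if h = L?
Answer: 23104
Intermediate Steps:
L = 36 (L = 4*9 = 36)
h = 36
(h - 1*(-116))² = (36 - 1*(-116))² = (36 + 116)² = 152² = 23104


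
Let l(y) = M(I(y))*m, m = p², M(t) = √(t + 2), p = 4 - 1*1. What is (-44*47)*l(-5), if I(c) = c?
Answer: -18612*I*√3 ≈ -32237.0*I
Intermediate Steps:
p = 3 (p = 4 - 1 = 3)
M(t) = √(2 + t)
m = 9 (m = 3² = 9)
l(y) = 9*√(2 + y) (l(y) = √(2 + y)*9 = 9*√(2 + y))
(-44*47)*l(-5) = (-44*47)*(9*√(2 - 5)) = -18612*√(-3) = -18612*I*√3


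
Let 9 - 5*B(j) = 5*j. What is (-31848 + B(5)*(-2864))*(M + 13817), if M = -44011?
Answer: 3424482704/5 ≈ 6.8490e+8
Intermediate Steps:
B(j) = 9/5 - j
(-31848 + B(5)*(-2864))*(M + 13817) = (-31848 + (9/5 - 1*5)*(-2864))*(-44011 + 13817) = (-31848 + (9/5 - 5)*(-2864))*(-30194) = (-31848 - 16/5*(-2864))*(-30194) = (-31848 + 45824/5)*(-30194) = -113416/5*(-30194) = 3424482704/5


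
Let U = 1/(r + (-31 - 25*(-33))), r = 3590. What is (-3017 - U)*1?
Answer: -13226529/4384 ≈ -3017.0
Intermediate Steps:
U = 1/4384 (U = 1/(3590 + (-31 - 25*(-33))) = 1/(3590 + (-31 + 825)) = 1/(3590 + 794) = 1/4384 ≈ 0.00022810)
(-3017 - U)*1 = (-3017 - 1*1/4384)*1 = (-3017 - 1/4384)*1 = -13226529/4384*1 = -13226529/4384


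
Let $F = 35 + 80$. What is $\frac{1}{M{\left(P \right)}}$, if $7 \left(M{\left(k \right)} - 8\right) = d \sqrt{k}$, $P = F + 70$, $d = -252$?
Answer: $- \frac{1}{29962} - \frac{9 \sqrt{185}}{59924} \approx -0.0020762$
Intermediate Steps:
$F = 115$
$P = 185$ ($P = 115 + 70 = 185$)
$M{\left(k \right)} = 8 - 36 \sqrt{k}$ ($M{\left(k \right)} = 8 + \frac{\left(-252\right) \sqrt{k}}{7} = 8 - 36 \sqrt{k}$)
$\frac{1}{M{\left(P \right)}} = \frac{1}{8 - 36 \sqrt{185}}$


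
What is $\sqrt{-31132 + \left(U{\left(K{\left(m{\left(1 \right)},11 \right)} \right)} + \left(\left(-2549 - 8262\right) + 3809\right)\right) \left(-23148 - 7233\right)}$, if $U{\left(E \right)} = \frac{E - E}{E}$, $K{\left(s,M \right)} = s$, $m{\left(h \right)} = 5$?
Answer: $\sqrt{212696630} \approx 14584.0$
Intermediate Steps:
$U{\left(E \right)} = 0$ ($U{\left(E \right)} = \frac{0}{E} = 0$)
$\sqrt{-31132 + \left(U{\left(K{\left(m{\left(1 \right)},11 \right)} \right)} + \left(\left(-2549 - 8262\right) + 3809\right)\right) \left(-23148 - 7233\right)} = \sqrt{-31132 + \left(0 + \left(\left(-2549 - 8262\right) + 3809\right)\right) \left(-23148 - 7233\right)} = \sqrt{-31132 + \left(0 + \left(-10811 + 3809\right)\right) \left(-30381\right)} = \sqrt{-31132 + \left(0 - 7002\right) \left(-30381\right)} = \sqrt{-31132 - -212727762} = \sqrt{-31132 + 212727762} = \sqrt{212696630}$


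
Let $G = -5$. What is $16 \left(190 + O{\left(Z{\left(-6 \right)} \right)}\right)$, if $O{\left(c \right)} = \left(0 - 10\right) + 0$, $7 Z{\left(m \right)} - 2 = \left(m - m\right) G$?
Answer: $2880$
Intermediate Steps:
$Z{\left(m \right)} = \frac{2}{7}$ ($Z{\left(m \right)} = \frac{2}{7} + \frac{\left(m - m\right) \left(-5\right)}{7} = \frac{2}{7} + \frac{0 \left(-5\right)}{7} = \frac{2}{7} + \frac{1}{7} \cdot 0 = \frac{2}{7} + 0 = \frac{2}{7}$)
$O{\left(c \right)} = -10$ ($O{\left(c \right)} = -10 + 0 = -10$)
$16 \left(190 + O{\left(Z{\left(-6 \right)} \right)}\right) = 16 \left(190 - 10\right) = 16 \cdot 180 = 2880$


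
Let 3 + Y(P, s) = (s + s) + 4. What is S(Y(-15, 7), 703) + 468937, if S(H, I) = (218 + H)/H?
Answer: 7034288/15 ≈ 4.6895e+5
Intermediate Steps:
Y(P, s) = 1 + 2*s (Y(P, s) = -3 + ((s + s) + 4) = -3 + (2*s + 4) = -3 + (4 + 2*s) = 1 + 2*s)
S(H, I) = (218 + H)/H
S(Y(-15, 7), 703) + 468937 = (218 + (1 + 2*7))/(1 + 2*7) + 468937 = (218 + (1 + 14))/(1 + 14) + 468937 = (218 + 15)/15 + 468937 = (1/15)*233 + 468937 = 233/15 + 468937 = 7034288/15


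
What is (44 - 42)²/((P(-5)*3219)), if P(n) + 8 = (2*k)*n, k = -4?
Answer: 1/25752 ≈ 3.8832e-5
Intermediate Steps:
P(n) = -8 - 8*n (P(n) = -8 + (2*(-4))*n = -8 - 8*n)
(44 - 42)²/((P(-5)*3219)) = (44 - 42)²/(((-8 - 8*(-5))*3219)) = 2²/(((-8 + 40)*3219)) = 4/((32*3219)) = 4/103008 = 4*(1/103008) = 1/25752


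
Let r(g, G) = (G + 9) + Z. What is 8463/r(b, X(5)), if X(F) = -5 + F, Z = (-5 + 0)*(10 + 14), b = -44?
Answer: -2821/37 ≈ -76.243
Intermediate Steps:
Z = -120 (Z = -5*24 = -120)
r(g, G) = -111 + G (r(g, G) = (G + 9) - 120 = (9 + G) - 120 = -111 + G)
8463/r(b, X(5)) = 8463/(-111 + (-5 + 5)) = 8463/(-111 + 0) = 8463/(-111) = 8463*(-1/111) = -2821/37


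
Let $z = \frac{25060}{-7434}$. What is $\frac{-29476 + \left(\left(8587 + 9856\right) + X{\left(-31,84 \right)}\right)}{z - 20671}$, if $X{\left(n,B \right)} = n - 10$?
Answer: $\frac{5880294}{10978091} \approx 0.53564$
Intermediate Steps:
$X{\left(n,B \right)} = -10 + n$
$z = - \frac{1790}{531}$ ($z = 25060 \left(- \frac{1}{7434}\right) = - \frac{1790}{531} \approx -3.371$)
$\frac{-29476 + \left(\left(8587 + 9856\right) + X{\left(-31,84 \right)}\right)}{z - 20671} = \frac{-29476 + \left(\left(8587 + 9856\right) - 41\right)}{- \frac{1790}{531} - 20671} = \frac{-29476 + \left(18443 - 41\right)}{- \frac{10978091}{531}} = \left(-29476 + 18402\right) \left(- \frac{531}{10978091}\right) = \left(-11074\right) \left(- \frac{531}{10978091}\right) = \frac{5880294}{10978091}$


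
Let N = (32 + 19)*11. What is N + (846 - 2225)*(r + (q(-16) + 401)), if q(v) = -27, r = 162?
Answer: -738583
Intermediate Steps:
N = 561 (N = 51*11 = 561)
N + (846 - 2225)*(r + (q(-16) + 401)) = 561 + (846 - 2225)*(162 + (-27 + 401)) = 561 - 1379*(162 + 374) = 561 - 1379*536 = 561 - 739144 = -738583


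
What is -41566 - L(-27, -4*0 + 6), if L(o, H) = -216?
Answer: -41350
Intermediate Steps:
-41566 - L(-27, -4*0 + 6) = -41566 - 1*(-216) = -41566 + 216 = -41350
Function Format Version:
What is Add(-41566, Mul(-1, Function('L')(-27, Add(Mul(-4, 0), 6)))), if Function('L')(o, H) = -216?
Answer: -41350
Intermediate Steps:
Add(-41566, Mul(-1, Function('L')(-27, Add(Mul(-4, 0), 6)))) = Add(-41566, Mul(-1, -216)) = Add(-41566, 216) = -41350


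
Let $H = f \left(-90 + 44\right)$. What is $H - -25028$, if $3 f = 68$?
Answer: $\frac{71956}{3} \approx 23985.0$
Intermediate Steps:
$f = \frac{68}{3}$ ($f = \frac{1}{3} \cdot 68 = \frac{68}{3} \approx 22.667$)
$H = - \frac{3128}{3}$ ($H = \frac{68 \left(-90 + 44\right)}{3} = \frac{68}{3} \left(-46\right) = - \frac{3128}{3} \approx -1042.7$)
$H - -25028 = - \frac{3128}{3} - -25028 = - \frac{3128}{3} + 25028 = \frac{71956}{3}$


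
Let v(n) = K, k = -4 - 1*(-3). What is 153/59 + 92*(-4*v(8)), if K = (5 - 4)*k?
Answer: 21865/59 ≈ 370.59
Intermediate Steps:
k = -1 (k = -4 + 3 = -1)
K = -1 (K = (5 - 4)*(-1) = 1*(-1) = -1)
v(n) = -1
153/59 + 92*(-4*v(8)) = 153/59 + 92*(-4*(-1)) = 153*(1/59) + 92*4 = 153/59 + 368 = 21865/59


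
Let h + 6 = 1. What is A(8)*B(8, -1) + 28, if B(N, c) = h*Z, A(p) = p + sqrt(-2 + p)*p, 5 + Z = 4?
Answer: 68 + 40*sqrt(6) ≈ 165.98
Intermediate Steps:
h = -5 (h = -6 + 1 = -5)
Z = -1 (Z = -5 + 4 = -1)
A(p) = p + p*sqrt(-2 + p)
B(N, c) = 5 (B(N, c) = -5*(-1) = 5)
A(8)*B(8, -1) + 28 = (8*(1 + sqrt(-2 + 8)))*5 + 28 = (8*(1 + sqrt(6)))*5 + 28 = (8 + 8*sqrt(6))*5 + 28 = (40 + 40*sqrt(6)) + 28 = 68 + 40*sqrt(6)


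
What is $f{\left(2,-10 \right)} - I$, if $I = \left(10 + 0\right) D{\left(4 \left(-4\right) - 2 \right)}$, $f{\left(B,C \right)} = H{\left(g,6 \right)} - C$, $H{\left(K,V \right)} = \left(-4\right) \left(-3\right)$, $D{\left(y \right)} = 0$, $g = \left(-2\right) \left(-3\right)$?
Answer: $22$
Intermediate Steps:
$g = 6$
$H{\left(K,V \right)} = 12$
$f{\left(B,C \right)} = 12 - C$
$I = 0$ ($I = \left(10 + 0\right) 0 = 10 \cdot 0 = 0$)
$f{\left(2,-10 \right)} - I = \left(12 - -10\right) - 0 = \left(12 + 10\right) + 0 = 22 + 0 = 22$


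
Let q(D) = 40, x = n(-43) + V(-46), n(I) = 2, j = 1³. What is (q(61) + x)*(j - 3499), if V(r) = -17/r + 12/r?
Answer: -3387813/23 ≈ -1.4730e+5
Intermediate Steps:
j = 1
V(r) = -5/r
x = 97/46 (x = 2 - 5/(-46) = 2 - 5*(-1/46) = 2 + 5/46 = 97/46 ≈ 2.1087)
(q(61) + x)*(j - 3499) = (40 + 97/46)*(1 - 3499) = (1937/46)*(-3498) = -3387813/23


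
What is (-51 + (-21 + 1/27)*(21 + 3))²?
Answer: 24870169/81 ≈ 3.0704e+5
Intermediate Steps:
(-51 + (-21 + 1/27)*(21 + 3))² = (-51 + (-21 + 1/27)*24)² = (-51 - 566/27*24)² = (-51 - 4528/9)² = (-4987/9)² = 24870169/81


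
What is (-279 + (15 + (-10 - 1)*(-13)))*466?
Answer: -56386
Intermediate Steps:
(-279 + (15 + (-10 - 1)*(-13)))*466 = (-279 + (15 - 11*(-13)))*466 = (-279 + (15 + 143))*466 = (-279 + 158)*466 = -121*466 = -56386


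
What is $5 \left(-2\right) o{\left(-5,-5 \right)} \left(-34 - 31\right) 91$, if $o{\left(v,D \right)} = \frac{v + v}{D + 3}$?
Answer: $295750$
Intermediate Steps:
$o{\left(v,D \right)} = \frac{2 v}{3 + D}$
$5 \left(-2\right) o{\left(-5,-5 \right)} \left(-34 - 31\right) 91 = 5 \left(-2\right) 2 \left(-5\right) \frac{1}{3 - 5} \left(-34 - 31\right) 91 = - 10 \cdot 2 \left(-5\right) \frac{1}{-2} \left(-65\right) 91 = - 10 \cdot 2 \left(-5\right) \left(- \frac{1}{2}\right) \left(-65\right) 91 = \left(-10\right) 5 \left(-65\right) 91 = \left(-50\right) \left(-65\right) 91 = 3250 \cdot 91 = 295750$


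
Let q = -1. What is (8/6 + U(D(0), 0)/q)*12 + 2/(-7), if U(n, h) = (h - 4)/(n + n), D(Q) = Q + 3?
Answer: 166/7 ≈ 23.714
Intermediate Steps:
D(Q) = 3 + Q
U(n, h) = (-4 + h)/(2*n) (U(n, h) = (-4 + h)/((2*n)) = (-4 + h)*(1/(2*n)) = (-4 + h)/(2*n))
(8/6 + U(D(0), 0)/q)*12 + 2/(-7) = (8/6 + ((-4 + 0)/(2*(3 + 0)))/(-1))*12 + 2/(-7) = (8*(1/6) + ((1/2)*(-4)/3)*(-1))*12 + 2*(-1/7) = (4/3 + ((1/2)*(1/3)*(-4))*(-1))*12 - 2/7 = (4/3 - 2/3*(-1))*12 - 2/7 = (4/3 + 2/3)*12 - 2/7 = 2*12 - 2/7 = 24 - 2/7 = 166/7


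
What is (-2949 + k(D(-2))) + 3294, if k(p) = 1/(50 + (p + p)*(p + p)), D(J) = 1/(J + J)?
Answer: 69349/201 ≈ 345.02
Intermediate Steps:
D(J) = 1/(2*J)
k(p) = 1/(50 + 4*p²) (k(p) = 1/(50 + (2*p)*(2*p)) = 1/(50 + 4*p²))
(-2949 + k(D(-2))) + 3294 = (-2949 + 1/(2*(25 + 2*((½)/(-2))²))) + 3294 = (-2949 + 1/(2*(25 + 2*((½)*(-½))²))) + 3294 = (-2949 + 1/(2*(25 + 2*(-¼)²))) + 3294 = (-2949 + 1/(2*(25 + 2*(1/16)))) + 3294 = (-2949 + 1/(2*(25 + ⅛))) + 3294 = (-2949 + 1/(2*(201/8))) + 3294 = (-2949 + (½)*(8/201)) + 3294 = (-2949 + 4/201) + 3294 = -592745/201 + 3294 = 69349/201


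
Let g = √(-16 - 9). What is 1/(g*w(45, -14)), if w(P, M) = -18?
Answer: I/90 ≈ 0.011111*I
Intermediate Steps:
g = 5*I (g = √(-25) = 5*I ≈ 5.0*I)
1/(g*w(45, -14)) = 1/((5*I)*(-18)) = 1/(-90*I) = I/90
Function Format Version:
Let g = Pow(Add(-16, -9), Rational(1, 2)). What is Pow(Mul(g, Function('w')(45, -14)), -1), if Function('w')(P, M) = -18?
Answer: Mul(Rational(1, 90), I) ≈ Mul(0.011111, I)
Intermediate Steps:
g = Mul(5, I) (g = Pow(-25, Rational(1, 2)) = Mul(5, I) ≈ Mul(5.0000, I))
Pow(Mul(g, Function('w')(45, -14)), -1) = Pow(Mul(Mul(5, I), -18), -1) = Pow(Mul(-90, I), -1) = Mul(Rational(1, 90), I)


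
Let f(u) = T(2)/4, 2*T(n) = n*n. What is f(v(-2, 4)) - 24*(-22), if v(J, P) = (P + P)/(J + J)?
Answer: 1057/2 ≈ 528.50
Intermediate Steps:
T(n) = n²/2 (T(n) = (n*n)/2 = n²/2)
v(J, P) = P/J (v(J, P) = (2*P)/((2*J)) = (2*P)*(1/(2*J)) = P/J)
f(u) = ½ (f(u) = ((½)*2²)/4 = ((½)*4)*(¼) = 2*(¼) = ½)
f(v(-2, 4)) - 24*(-22) = ½ - 24*(-22) = ½ + 528 = 1057/2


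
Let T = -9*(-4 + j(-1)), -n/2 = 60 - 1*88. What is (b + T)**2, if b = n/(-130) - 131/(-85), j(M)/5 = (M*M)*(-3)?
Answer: 36169193124/1221025 ≈ 29622.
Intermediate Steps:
n = 56 (n = -2*(60 - 1*88) = -2*(60 - 88) = -2*(-28) = 56)
j(M) = -15*M**2 (j(M) = 5*((M*M)*(-3)) = 5*(M**2*(-3)) = 5*(-3*M**2) = -15*M**2)
T = 171 (T = -9*(-4 - 15*(-1)**2) = -9*(-4 - 15*1) = -9*(-4 - 15) = -9*(-19) = 171)
b = 1227/1105 (b = 56/(-130) - 131/(-85) = 56*(-1/130) - 131*(-1/85) = -28/65 + 131/85 = 1227/1105 ≈ 1.1104)
(b + T)**2 = (1227/1105 + 171)**2 = (190182/1105)**2 = 36169193124/1221025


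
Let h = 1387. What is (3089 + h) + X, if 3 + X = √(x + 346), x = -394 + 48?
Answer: 4473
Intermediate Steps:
x = -346
X = -3 (X = -3 + √(-346 + 346) = -3 + √0 = -3 + 0 = -3)
(3089 + h) + X = (3089 + 1387) - 3 = 4476 - 3 = 4473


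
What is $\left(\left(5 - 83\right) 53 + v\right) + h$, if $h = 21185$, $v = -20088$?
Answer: $-3037$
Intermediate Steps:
$\left(\left(5 - 83\right) 53 + v\right) + h = \left(\left(5 - 83\right) 53 - 20088\right) + 21185 = \left(\left(-78\right) 53 - 20088\right) + 21185 = \left(-4134 - 20088\right) + 21185 = -24222 + 21185 = -3037$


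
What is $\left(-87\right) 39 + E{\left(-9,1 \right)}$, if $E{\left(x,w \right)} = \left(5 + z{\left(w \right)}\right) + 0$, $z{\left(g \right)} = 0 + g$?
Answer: $-3387$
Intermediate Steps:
$z{\left(g \right)} = g$
$E{\left(x,w \right)} = 5 + w$ ($E{\left(x,w \right)} = \left(5 + w\right) + 0 = 5 + w$)
$\left(-87\right) 39 + E{\left(-9,1 \right)} = \left(-87\right) 39 + \left(5 + 1\right) = -3393 + 6 = -3387$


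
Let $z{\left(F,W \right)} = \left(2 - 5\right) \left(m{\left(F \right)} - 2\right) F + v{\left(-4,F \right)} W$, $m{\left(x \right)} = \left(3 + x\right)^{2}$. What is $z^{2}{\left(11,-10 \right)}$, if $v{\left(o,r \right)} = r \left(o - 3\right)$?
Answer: $31719424$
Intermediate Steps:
$v{\left(o,r \right)} = r \left(-3 + o\right)$
$z{\left(F,W \right)} = F \left(6 - 3 \left(3 + F\right)^{2}\right) - 7 F W$ ($z{\left(F,W \right)} = \left(2 - 5\right) \left(\left(3 + F\right)^{2} - 2\right) F + F \left(-3 - 4\right) W = - 3 \left(-2 + \left(3 + F\right)^{2}\right) F + F \left(-7\right) W = \left(6 - 3 \left(3 + F\right)^{2}\right) F + - 7 F W = F \left(6 - 3 \left(3 + F\right)^{2}\right) - 7 F W$)
$z^{2}{\left(11,-10 \right)} = \left(11 \left(6 - -70 - 3 \left(3 + 11\right)^{2}\right)\right)^{2} = \left(11 \left(6 + 70 - 3 \cdot 14^{2}\right)\right)^{2} = \left(11 \left(6 + 70 - 588\right)\right)^{2} = \left(11 \left(-512\right)\right)^{2} = \left(-5632\right)^{2} = 31719424$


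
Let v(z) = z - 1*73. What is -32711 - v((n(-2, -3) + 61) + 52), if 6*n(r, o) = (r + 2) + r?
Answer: -98252/3 ≈ -32751.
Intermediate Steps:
n(r, o) = ⅓ + r/3 (n(r, o) = ((r + 2) + r)/6 = ((2 + r) + r)/6 = (2 + 2*r)/6 = ⅓ + r/3)
v(z) = -73 + z (v(z) = z - 73 = -73 + z)
-32711 - v((n(-2, -3) + 61) + 52) = -32711 - (-73 + (((⅓ + (⅓)*(-2)) + 61) + 52)) = -32711 - (-73 + (((⅓ - ⅔) + 61) + 52)) = -32711 - (-73 + ((-⅓ + 61) + 52)) = -32711 - (-73 + (182/3 + 52)) = -32711 - (-73 + 338/3) = -32711 - 1*119/3 = -32711 - 119/3 = -98252/3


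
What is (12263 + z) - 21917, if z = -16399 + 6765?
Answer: -19288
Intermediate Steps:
z = -9634
(12263 + z) - 21917 = (12263 - 9634) - 21917 = 2629 - 21917 = -19288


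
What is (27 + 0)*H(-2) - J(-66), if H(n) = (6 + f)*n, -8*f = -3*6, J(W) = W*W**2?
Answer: 574101/2 ≈ 2.8705e+5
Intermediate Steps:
J(W) = W**3
f = 9/4 (f = -(-3)*6/8 = -1/8*(-18) = 9/4 ≈ 2.2500)
H(n) = 33*n/4 (H(n) = (6 + 9/4)*n = 33*n/4)
(27 + 0)*H(-2) - J(-66) = (27 + 0)*((33/4)*(-2)) - 1*(-66)**3 = 27*(-33/2) - 1*(-287496) = -891/2 + 287496 = 574101/2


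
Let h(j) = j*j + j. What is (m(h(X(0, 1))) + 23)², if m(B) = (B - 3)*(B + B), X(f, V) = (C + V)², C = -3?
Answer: 494209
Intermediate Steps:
X(f, V) = (-3 + V)²
h(j) = j + j² (h(j) = j² + j = j + j²)
m(B) = 2*B*(-3 + B) (m(B) = (-3 + B)*(2*B) = 2*B*(-3 + B))
(m(h(X(0, 1))) + 23)² = (2*((-3 + 1)²*(1 + (-3 + 1)²))*(-3 + (-3 + 1)²*(1 + (-3 + 1)²)) + 23)² = (2*((-2)²*(1 + (-2)²))*(-3 + (-2)²*(1 + (-2)²)) + 23)² = (2*(4*(1 + 4))*(-3 + 4*(1 + 4)) + 23)² = (2*(4*5)*(-3 + 4*5) + 23)² = (2*20*(-3 + 20) + 23)² = (2*20*17 + 23)² = (680 + 23)² = 703² = 494209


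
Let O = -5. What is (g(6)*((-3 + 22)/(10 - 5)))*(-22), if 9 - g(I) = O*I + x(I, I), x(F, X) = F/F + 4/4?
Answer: -15466/5 ≈ -3093.2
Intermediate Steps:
x(F, X) = 2 (x(F, X) = 1 + 4*(¼) = 1 + 1 = 2)
g(I) = 7 + 5*I (g(I) = 9 - (-5*I + 2) = 9 - (2 - 5*I) = 9 + (-2 + 5*I) = 7 + 5*I)
(g(6)*((-3 + 22)/(10 - 5)))*(-22) = ((7 + 5*6)*((-3 + 22)/(10 - 5)))*(-22) = ((7 + 30)*(19/5))*(-22) = (37*(19*(⅕)))*(-22) = (37*(19/5))*(-22) = (703/5)*(-22) = -15466/5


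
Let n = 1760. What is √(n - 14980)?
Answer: 2*I*√3305 ≈ 114.98*I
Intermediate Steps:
√(n - 14980) = √(1760 - 14980) = √(-13220) = 2*I*√3305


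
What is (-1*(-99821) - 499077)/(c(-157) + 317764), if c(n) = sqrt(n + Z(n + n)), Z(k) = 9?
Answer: -31717295896/25243489961 + 199628*I*sqrt(37)/25243489961 ≈ -1.2565 + 4.8103e-5*I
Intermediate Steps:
c(n) = sqrt(9 + n) (c(n) = sqrt(n + 9) = sqrt(9 + n))
(-1*(-99821) - 499077)/(c(-157) + 317764) = (-1*(-99821) - 499077)/(sqrt(9 - 157) + 317764) = (99821 - 499077)/(sqrt(-148) + 317764) = -399256/(2*I*sqrt(37) + 317764) = -399256/(317764 + 2*I*sqrt(37))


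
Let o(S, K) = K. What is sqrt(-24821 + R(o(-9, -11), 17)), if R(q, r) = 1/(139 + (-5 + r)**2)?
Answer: I*sqrt(1987888786)/283 ≈ 157.55*I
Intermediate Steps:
sqrt(-24821 + R(o(-9, -11), 17)) = sqrt(-24821 + 1/(139 + (-5 + 17)**2)) = sqrt(-24821 + 1/(139 + 12**2)) = sqrt(-24821 + 1/(139 + 144)) = sqrt(-24821 + 1/283) = sqrt(-7024342/283) = I*sqrt(1987888786)/283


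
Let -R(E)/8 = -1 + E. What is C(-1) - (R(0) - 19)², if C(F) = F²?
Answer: -120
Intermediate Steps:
R(E) = 8 - 8*E (R(E) = -8*(-1 + E) = 8 - 8*E)
C(-1) - (R(0) - 19)² = (-1)² - ((8 - 8*0) - 19)² = 1 - ((8 + 0) - 19)² = 1 - (8 - 19)² = 1 - 1*(-11)² = 1 - 1*121 = 1 - 121 = -120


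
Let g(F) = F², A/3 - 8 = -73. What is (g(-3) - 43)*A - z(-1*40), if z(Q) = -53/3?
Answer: 19943/3 ≈ 6647.7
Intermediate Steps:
A = -195 (A = 24 + 3*(-73) = 24 - 219 = -195)
z(Q) = -53/3 (z(Q) = -53*⅓ = -53/3)
(g(-3) - 43)*A - z(-1*40) = ((-3)² - 43)*(-195) - 1*(-53/3) = (9 - 43)*(-195) + 53/3 = -34*(-195) + 53/3 = 6630 + 53/3 = 19943/3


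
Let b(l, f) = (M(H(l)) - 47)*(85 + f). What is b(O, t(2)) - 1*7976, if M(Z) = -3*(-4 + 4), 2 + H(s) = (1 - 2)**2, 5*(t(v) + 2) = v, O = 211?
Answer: -59479/5 ≈ -11896.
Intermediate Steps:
t(v) = -2 + v/5
H(s) = -1 (H(s) = -2 + (1 - 2)**2 = -2 + (-1)**2 = -2 + 1 = -1)
M(Z) = 0 (M(Z) = -3*0 = 0)
b(l, f) = -3995 - 47*f (b(l, f) = (0 - 47)*(85 + f) = -47*(85 + f) = -3995 - 47*f)
b(O, t(2)) - 1*7976 = (-3995 - 47*(-2 + (1/5)*2)) - 1*7976 = (-3995 - 47*(-2 + 2/5)) - 7976 = (-3995 - 47*(-8/5)) - 7976 = (-3995 + 376/5) - 7976 = -19599/5 - 7976 = -59479/5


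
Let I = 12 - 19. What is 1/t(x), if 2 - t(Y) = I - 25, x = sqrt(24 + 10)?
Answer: 1/34 ≈ 0.029412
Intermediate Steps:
I = -7
x = sqrt(34) ≈ 5.8309
t(Y) = 34 (t(Y) = 2 - (-7 - 25) = 2 - 1*(-32) = 2 + 32 = 34)
1/t(x) = 1/34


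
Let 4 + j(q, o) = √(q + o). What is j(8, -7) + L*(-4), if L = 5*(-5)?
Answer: 97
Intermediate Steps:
j(q, o) = -4 + √(o + q) (j(q, o) = -4 + √(q + o) = -4 + √(o + q))
L = -25
j(8, -7) + L*(-4) = (-4 + √(-7 + 8)) - 25*(-4) = (-4 + √1) + 100 = (-4 + 1) + 100 = -3 + 100 = 97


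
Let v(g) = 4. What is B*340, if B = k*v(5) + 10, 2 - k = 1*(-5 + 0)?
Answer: 12920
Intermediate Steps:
k = 7 (k = 2 - (-5 + 0) = 2 - (-5) = 2 - 1*(-5) = 2 + 5 = 7)
B = 38 (B = 7*4 + 10 = 28 + 10 = 38)
B*340 = 38*340 = 12920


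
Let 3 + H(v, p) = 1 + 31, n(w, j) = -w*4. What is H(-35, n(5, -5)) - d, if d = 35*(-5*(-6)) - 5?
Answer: -1016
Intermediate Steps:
n(w, j) = -4*w
H(v, p) = 29 (H(v, p) = -3 + (1 + 31) = -3 + 32 = 29)
d = 1045 (d = 35*30 - 5 = 1050 - 5 = 1045)
H(-35, n(5, -5)) - d = 29 - 1*1045 = 29 - 1045 = -1016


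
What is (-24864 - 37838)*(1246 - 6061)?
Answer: 301910130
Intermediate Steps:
(-24864 - 37838)*(1246 - 6061) = -62702*(-4815) = 301910130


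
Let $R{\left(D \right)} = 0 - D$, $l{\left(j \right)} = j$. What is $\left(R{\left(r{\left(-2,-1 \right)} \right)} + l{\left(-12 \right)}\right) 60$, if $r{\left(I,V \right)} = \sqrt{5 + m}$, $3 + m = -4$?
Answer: $-720 - 60 i \sqrt{2} \approx -720.0 - 84.853 i$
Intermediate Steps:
$m = -7$ ($m = -3 - 4 = -7$)
$r{\left(I,V \right)} = i \sqrt{2}$ ($r{\left(I,V \right)} = \sqrt{5 - 7} = \sqrt{-2} = i \sqrt{2}$)
$R{\left(D \right)} = - D$
$\left(R{\left(r{\left(-2,-1 \right)} \right)} + l{\left(-12 \right)}\right) 60 = \left(- i \sqrt{2} - 12\right) 60 = \left(-12 - i \sqrt{2}\right) 60 = -720 - 60 i \sqrt{2}$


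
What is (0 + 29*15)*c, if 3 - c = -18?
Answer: 9135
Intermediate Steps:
c = 21 (c = 3 - 1*(-18) = 3 + 18 = 21)
(0 + 29*15)*c = (0 + 29*15)*21 = (0 + 435)*21 = 435*21 = 9135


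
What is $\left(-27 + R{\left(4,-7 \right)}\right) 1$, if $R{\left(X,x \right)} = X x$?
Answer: $-55$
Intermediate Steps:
$\left(-27 + R{\left(4,-7 \right)}\right) 1 = \left(-27 + 4 \left(-7\right)\right) 1 = \left(-27 - 28\right) 1 = \left(-55\right) 1 = -55$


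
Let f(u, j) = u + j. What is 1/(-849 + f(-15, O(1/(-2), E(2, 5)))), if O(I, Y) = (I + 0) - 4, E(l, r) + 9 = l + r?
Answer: -2/1737 ≈ -0.0011514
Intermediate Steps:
E(l, r) = -9 + l + r (E(l, r) = -9 + (l + r) = -9 + l + r)
O(I, Y) = -4 + I (O(I, Y) = I - 4 = -4 + I)
f(u, j) = j + u
1/(-849 + f(-15, O(1/(-2), E(2, 5)))) = 1/(-849 + ((-4 + 1/(-2)) - 15)) = 1/(-849 + ((-4 - ½) - 15)) = 1/(-849 + (-9/2 - 15)) = 1/(-849 - 39/2) = 1/(-1737/2) = -2/1737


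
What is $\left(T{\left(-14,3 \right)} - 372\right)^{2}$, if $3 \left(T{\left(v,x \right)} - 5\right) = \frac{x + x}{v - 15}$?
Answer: $\frac{113316025}{841} \approx 1.3474 \cdot 10^{5}$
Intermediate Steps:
$T{\left(v,x \right)} = 5 + \frac{2 x}{3 \left(-15 + v\right)}$ ($T{\left(v,x \right)} = 5 + \frac{\left(x + x\right) \frac{1}{v - 15}}{3} = 5 + \frac{2 x \frac{1}{-15 + v}}{3} = 5 + \frac{2 x}{3 \left(-15 + v\right)}$)
$\left(T{\left(-14,3 \right)} - 372\right)^{2} = \left(\frac{-225 + 2 \cdot 3 + 15 \left(-14\right)}{3 \left(-15 - 14\right)} - 372\right)^{2} = \left(\frac{-225 + 6 - 210}{3 \left(-29\right)} - 372\right)^{2} = \left(\frac{1}{3} \left(- \frac{1}{29}\right) \left(-429\right) - 372\right)^{2} = \left(\frac{143}{29} - 372\right)^{2} = \left(- \frac{10645}{29}\right)^{2} = \frac{113316025}{841}$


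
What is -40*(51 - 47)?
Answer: -160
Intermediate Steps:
-40*(51 - 47) = -40*4 = -160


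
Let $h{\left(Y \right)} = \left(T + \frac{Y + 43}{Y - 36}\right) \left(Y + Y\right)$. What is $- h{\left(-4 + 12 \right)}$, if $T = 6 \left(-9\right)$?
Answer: $\frac{6252}{7} \approx 893.14$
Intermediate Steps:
$T = -54$
$h{\left(Y \right)} = 2 Y \left(-54 + \frac{43 + Y}{-36 + Y}\right)$ ($h{\left(Y \right)} = \left(-54 + \frac{Y + 43}{Y - 36}\right) \left(Y + Y\right) = \left(-54 + \frac{43 + Y}{-36 + Y}\right) 2 Y = 2 Y \left(-54 + \frac{43 + Y}{-36 + Y}\right)$)
$- h{\left(-4 + 12 \right)} = - \frac{2 \left(-4 + 12\right) \left(1987 - 53 \left(-4 + 12\right)\right)}{-36 + \left(-4 + 12\right)} = - \frac{2 \cdot 8 \left(1987 - 424\right)}{-36 + 8} = - \frac{2 \cdot 8 \left(1987 - 424\right)}{-28} = - \frac{2 \cdot 8 \left(-1\right) 1563}{28} = \left(-1\right) \left(- \frac{6252}{7}\right) = \frac{6252}{7}$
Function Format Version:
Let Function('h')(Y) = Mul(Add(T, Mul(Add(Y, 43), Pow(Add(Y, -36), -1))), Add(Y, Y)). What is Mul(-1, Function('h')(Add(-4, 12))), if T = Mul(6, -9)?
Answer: Rational(6252, 7) ≈ 893.14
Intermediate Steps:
T = -54
Function('h')(Y) = Mul(2, Y, Add(-54, Mul(Pow(Add(-36, Y), -1), Add(43, Y)))) (Function('h')(Y) = Mul(Add(-54, Mul(Add(Y, 43), Pow(Add(Y, -36), -1))), Add(Y, Y)) = Mul(Add(-54, Mul(Add(43, Y), Pow(Add(-36, Y), -1))), Mul(2, Y)) = Mul(Add(-54, Mul(Pow(Add(-36, Y), -1), Add(43, Y))), Mul(2, Y)) = Mul(2, Y, Add(-54, Mul(Pow(Add(-36, Y), -1), Add(43, Y)))))
Mul(-1, Function('h')(Add(-4, 12))) = Mul(-1, Mul(2, Add(-4, 12), Pow(Add(-36, Add(-4, 12)), -1), Add(1987, Mul(-53, Add(-4, 12))))) = Mul(-1, Mul(2, 8, Pow(Add(-36, 8), -1), Add(1987, Mul(-53, 8)))) = Mul(-1, Mul(2, 8, Pow(-28, -1), Add(1987, -424))) = Mul(-1, Mul(2, 8, Rational(-1, 28), 1563)) = Mul(-1, Rational(-6252, 7)) = Rational(6252, 7)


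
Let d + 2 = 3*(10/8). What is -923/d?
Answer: -3692/7 ≈ -527.43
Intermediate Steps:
d = 7/4 (d = -2 + 3*(10/8) = -2 + 3*(10*(⅛)) = -2 + 3*(5/4) = -2 + 15/4 = 7/4 ≈ 1.7500)
-923/d = -923/(7/4) = (4/7)*(-923) = -3692/7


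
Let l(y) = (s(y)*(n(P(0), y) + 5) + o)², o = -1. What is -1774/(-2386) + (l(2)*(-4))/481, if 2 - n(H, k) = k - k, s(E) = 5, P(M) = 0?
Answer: -5089785/573833 ≈ -8.8698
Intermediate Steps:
n(H, k) = 2 (n(H, k) = 2 - (k - k) = 2 - 1*0 = 2 + 0 = 2)
l(y) = 1156 (l(y) = (5*(2 + 5) - 1)² = (5*7 - 1)² = (35 - 1)² = 34² = 1156)
-1774/(-2386) + (l(2)*(-4))/481 = -1774/(-2386) + (1156*(-4))/481 = -1774*(-1/2386) - 4624*1/481 = 887/1193 - 4624/481 = -5089785/573833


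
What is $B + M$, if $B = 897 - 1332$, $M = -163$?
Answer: $-598$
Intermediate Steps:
$B = -435$
$B + M = -435 - 163 = -598$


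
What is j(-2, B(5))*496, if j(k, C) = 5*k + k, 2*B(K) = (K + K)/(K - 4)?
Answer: -5952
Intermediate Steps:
B(K) = K/(-4 + K) (B(K) = ((K + K)/(K - 4))/2 = ((2*K)/(-4 + K))/2 = (2*K/(-4 + K))/2 = K/(-4 + K))
j(k, C) = 6*k
j(-2, B(5))*496 = (6*(-2))*496 = -12*496 = -5952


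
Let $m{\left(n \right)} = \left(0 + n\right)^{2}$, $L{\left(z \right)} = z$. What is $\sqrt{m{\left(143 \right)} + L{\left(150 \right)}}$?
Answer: $\sqrt{20599} \approx 143.52$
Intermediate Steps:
$m{\left(n \right)} = n^{2}$
$\sqrt{m{\left(143 \right)} + L{\left(150 \right)}} = \sqrt{143^{2} + 150} = \sqrt{20449 + 150} = \sqrt{20599}$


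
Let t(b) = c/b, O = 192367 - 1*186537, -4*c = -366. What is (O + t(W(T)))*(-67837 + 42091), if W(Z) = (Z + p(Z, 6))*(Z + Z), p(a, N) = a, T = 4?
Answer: -9608703279/64 ≈ -1.5014e+8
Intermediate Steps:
c = 183/2 (c = -¼*(-366) = 183/2 ≈ 91.500)
O = 5830 (O = 192367 - 186537 = 5830)
W(Z) = 4*Z² (W(Z) = (Z + Z)*(Z + Z) = (2*Z)*(2*Z) = 4*Z²)
t(b) = 183/(2*b)
(O + t(W(T)))*(-67837 + 42091) = (5830 + 183/(2*((4*4²))))*(-67837 + 42091) = (5830 + 183/(2*((4*16))))*(-25746) = (5830 + (183/2)/64)*(-25746) = (5830 + (183/2)*(1/64))*(-25746) = (5830 + 183/128)*(-25746) = (746423/128)*(-25746) = -9608703279/64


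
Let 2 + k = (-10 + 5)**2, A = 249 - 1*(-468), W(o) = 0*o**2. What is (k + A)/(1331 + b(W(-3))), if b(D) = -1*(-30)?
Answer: 740/1361 ≈ 0.54372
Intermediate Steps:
W(o) = 0
A = 717 (A = 249 + 468 = 717)
b(D) = 30
k = 23 (k = -2 + (-10 + 5)**2 = -2 + (-5)**2 = -2 + 25 = 23)
(k + A)/(1331 + b(W(-3))) = (23 + 717)/(1331 + 30) = 740/1361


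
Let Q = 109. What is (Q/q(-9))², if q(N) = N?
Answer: 11881/81 ≈ 146.68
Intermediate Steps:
(Q/q(-9))² = (109/(-9))² = (109*(-⅑))² = (-109/9)² = 11881/81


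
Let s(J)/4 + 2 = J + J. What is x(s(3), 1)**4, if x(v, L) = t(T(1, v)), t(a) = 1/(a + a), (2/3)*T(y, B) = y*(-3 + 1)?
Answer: 1/1296 ≈ 0.00077160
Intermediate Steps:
s(J) = -8 + 8*J (s(J) = -8 + 4*(J + J) = -8 + 4*(2*J) = -8 + 8*J)
T(y, B) = -3*y (T(y, B) = 3*(y*(-3 + 1))/2 = 3*(y*(-2))/2 = 3*(-2*y)/2 = -3*y)
t(a) = 1/(2*a)
x(v, L) = -1/6 (x(v, L) = 1/(2*((-3*1))) = (1/2)/(-3) = (1/2)*(-1/3) = -1/6)
x(s(3), 1)**4 = (-1/6)**4 = 1/1296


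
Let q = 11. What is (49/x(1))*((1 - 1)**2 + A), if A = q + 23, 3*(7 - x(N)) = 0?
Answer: 238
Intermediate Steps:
x(N) = 7 (x(N) = 7 - 1/3*0 = 7 + 0 = 7)
A = 34 (A = 11 + 23 = 34)
(49/x(1))*((1 - 1)**2 + A) = (49/7)*((1 - 1)**2 + 34) = (49*(1/7))*(0**2 + 34) = 7*(0 + 34) = 7*34 = 238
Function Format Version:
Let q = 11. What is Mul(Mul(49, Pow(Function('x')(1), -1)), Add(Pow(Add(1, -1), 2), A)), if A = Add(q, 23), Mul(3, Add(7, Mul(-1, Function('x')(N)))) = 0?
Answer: 238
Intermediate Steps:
Function('x')(N) = 7 (Function('x')(N) = Add(7, Mul(Rational(-1, 3), 0)) = Add(7, 0) = 7)
A = 34 (A = Add(11, 23) = 34)
Mul(Mul(49, Pow(Function('x')(1), -1)), Add(Pow(Add(1, -1), 2), A)) = Mul(Mul(49, Pow(7, -1)), Add(Pow(Add(1, -1), 2), 34)) = Mul(Mul(49, Rational(1, 7)), Add(Pow(0, 2), 34)) = Mul(7, Add(0, 34)) = Mul(7, 34) = 238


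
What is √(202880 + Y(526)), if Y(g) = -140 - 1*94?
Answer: √202646 ≈ 450.16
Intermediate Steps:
Y(g) = -234 (Y(g) = -140 - 94 = -234)
√(202880 + Y(526)) = √(202880 - 234) = √202646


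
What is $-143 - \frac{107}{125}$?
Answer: $- \frac{17982}{125} \approx -143.86$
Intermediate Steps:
$-143 - \frac{107}{125} = - \frac{17982}{125}$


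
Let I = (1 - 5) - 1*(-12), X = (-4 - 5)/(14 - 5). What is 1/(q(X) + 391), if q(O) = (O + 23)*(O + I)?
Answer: 1/545 ≈ 0.0018349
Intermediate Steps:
X = -1 (X = -9/9 = -9*1/9 = -1)
I = 8 (I = -4 + 12 = 8)
q(O) = (8 + O)*(23 + O) (q(O) = (O + 23)*(O + 8) = (23 + O)*(8 + O) = (8 + O)*(23 + O))
1/(q(X) + 391) = 1/((184 + (-1)**2 + 31*(-1)) + 391) = 1/((184 + 1 - 31) + 391) = 1/(154 + 391) = 1/545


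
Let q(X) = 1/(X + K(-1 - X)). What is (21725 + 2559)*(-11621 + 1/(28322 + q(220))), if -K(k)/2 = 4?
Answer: -1694429780464252/6004265 ≈ -2.8220e+8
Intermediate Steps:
K(k) = -8 (K(k) = -2*4 = -8)
q(X) = 1/(-8 + X) (q(X) = 1/(X - 8) = 1/(-8 + X))
(21725 + 2559)*(-11621 + 1/(28322 + q(220))) = (21725 + 2559)*(-11621 + 1/(28322 + 1/(-8 + 220))) = 24284*(-11621 + 1/(28322 + 1/212)) = 24284*(-11621 + 1/(6004265/212)) = 24284*(-11621 + 212/6004265) = 24284*(-69775563353/6004265) = -1694429780464252/6004265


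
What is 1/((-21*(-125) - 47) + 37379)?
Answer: 1/39957 ≈ 2.5027e-5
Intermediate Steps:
1/((-21*(-125) - 47) + 37379) = 1/((2625 - 47) + 37379) = 1/(2578 + 37379) = 1/39957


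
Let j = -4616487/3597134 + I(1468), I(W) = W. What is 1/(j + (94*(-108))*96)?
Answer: -3597134/3500462043103 ≈ -1.0276e-6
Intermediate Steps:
j = 5275976225/3597134 (j = -4616487/3597134 + 1468 = 5275976225/3597134 ≈ 1466.7)
1/(j + (94*(-108))*96) = 1/(5275976225/3597134 + (94*(-108))*96) = 1/(5275976225/3597134 - 10152*96) = 1/(5275976225/3597134 - 974592) = 1/(-3500462043103/3597134) = -3597134/3500462043103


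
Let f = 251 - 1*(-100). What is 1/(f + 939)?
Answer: 1/1290 ≈ 0.00077519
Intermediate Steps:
f = 351 (f = 251 + 100 = 351)
1/(f + 939) = 1/(351 + 939) = 1/1290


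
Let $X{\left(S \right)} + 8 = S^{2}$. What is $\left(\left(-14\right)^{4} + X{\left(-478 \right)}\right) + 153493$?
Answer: $420385$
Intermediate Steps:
$X{\left(S \right)} = -8 + S^{2}$
$\left(\left(-14\right)^{4} + X{\left(-478 \right)}\right) + 153493 = \left(\left(-14\right)^{4} - \left(8 - \left(-478\right)^{2}\right)\right) + 153493 = \left(38416 + \left(-8 + 228484\right)\right) + 153493 = \left(38416 + 228476\right) + 153493 = 266892 + 153493 = 420385$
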